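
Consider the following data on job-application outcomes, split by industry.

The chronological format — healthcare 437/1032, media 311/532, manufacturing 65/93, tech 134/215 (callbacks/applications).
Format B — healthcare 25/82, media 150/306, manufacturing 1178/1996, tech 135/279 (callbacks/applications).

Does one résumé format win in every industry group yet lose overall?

Yes

Healthcare: the chronological format 437/1032 = 42.3%, Format B 25/82 = 30.5% → the chronological format
Media: the chronological format 311/532 = 58.5%, Format B 150/306 = 49.0% → the chronological format
Manufacturing: the chronological format 65/93 = 69.9%, Format B 1178/1996 = 59.0% → the chronological format
Tech: the chronological format 134/215 = 62.3%, Format B 135/279 = 48.4% → the chronological format
Overall: the chronological format 947/1872 = 50.6%, Format B 1488/2663 = 55.9% → Format B
The chronological format wins each industry group but Format B wins overall — the comparison reverses. The chronological format's applications skew toward healthcare, which has a lower base rate.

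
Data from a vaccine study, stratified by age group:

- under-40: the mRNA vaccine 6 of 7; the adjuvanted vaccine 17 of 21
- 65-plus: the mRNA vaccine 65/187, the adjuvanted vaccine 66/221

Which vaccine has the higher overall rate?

Under-40: the mRNA vaccine 6/7 = 85.7%, the adjuvanted vaccine 17/21 = 81.0% → the mRNA vaccine
65-plus: the mRNA vaccine 65/187 = 34.8%, the adjuvanted vaccine 66/221 = 29.9% → the mRNA vaccine
Overall: the mRNA vaccine 71/194 = 36.6%, the adjuvanted vaccine 83/242 = 34.3% → the mRNA vaccine

the mRNA vaccine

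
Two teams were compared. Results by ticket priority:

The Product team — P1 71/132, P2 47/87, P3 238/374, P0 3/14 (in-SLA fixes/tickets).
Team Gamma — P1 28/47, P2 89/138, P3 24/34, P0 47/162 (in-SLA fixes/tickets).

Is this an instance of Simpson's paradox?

Yes

P1: the Product team 71/132 = 53.8%, Team Gamma 28/47 = 59.6% → Team Gamma
P2: the Product team 47/87 = 54.0%, Team Gamma 89/138 = 64.5% → Team Gamma
P3: the Product team 238/374 = 63.6%, Team Gamma 24/34 = 70.6% → Team Gamma
P0: the Product team 3/14 = 21.4%, Team Gamma 47/162 = 29.0% → Team Gamma
Overall: the Product team 359/607 = 59.1%, Team Gamma 188/381 = 49.3% → the Product team
Team Gamma wins each ticket group but the Product team wins overall — the comparison reverses. Team Gamma's tickets skew toward P0, which has a lower base rate.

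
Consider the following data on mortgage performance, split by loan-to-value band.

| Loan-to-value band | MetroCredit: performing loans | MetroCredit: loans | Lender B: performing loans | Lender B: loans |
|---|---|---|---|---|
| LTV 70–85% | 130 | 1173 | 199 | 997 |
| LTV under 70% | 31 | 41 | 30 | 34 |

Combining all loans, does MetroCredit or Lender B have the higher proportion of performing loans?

LTV 70–85%: MetroCredit 130/1173 = 11.1%, Lender B 199/997 = 20.0% → Lender B
LTV under 70%: MetroCredit 31/41 = 75.6%, Lender B 30/34 = 88.2% → Lender B
Overall: MetroCredit 161/1214 = 13.3%, Lender B 229/1031 = 22.2% → Lender B

Lender B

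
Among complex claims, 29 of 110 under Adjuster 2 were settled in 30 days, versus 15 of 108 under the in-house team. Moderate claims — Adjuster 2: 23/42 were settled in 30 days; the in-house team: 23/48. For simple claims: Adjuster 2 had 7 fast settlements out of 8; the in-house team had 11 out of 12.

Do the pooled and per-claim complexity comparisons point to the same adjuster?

Complex: Adjuster 2 29/110 = 26.4%, the in-house team 15/108 = 13.9% → Adjuster 2
Moderate: Adjuster 2 23/42 = 54.8%, the in-house team 23/48 = 47.9% → Adjuster 2
Simple: Adjuster 2 7/8 = 87.5%, the in-house team 11/12 = 91.7% → the in-house team
Overall: Adjuster 2 59/160 = 36.9%, the in-house team 49/168 = 29.2% → Adjuster 2
Neither sweeps: Adjuster 2 wins 2 of 3 groups, the in-house team wins 1. Adjuster 2 wins overall but not every group — no Simpson reversal.

No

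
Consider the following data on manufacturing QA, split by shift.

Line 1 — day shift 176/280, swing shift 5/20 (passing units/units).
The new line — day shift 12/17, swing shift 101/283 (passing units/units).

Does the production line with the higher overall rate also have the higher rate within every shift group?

Day shift: Line 1 176/280 = 62.9%, the new line 12/17 = 70.6% → the new line
Swing shift: Line 1 5/20 = 25.0%, the new line 101/283 = 35.7% → the new line
Overall: Line 1 181/300 = 60.3%, the new line 113/300 = 37.7% → Line 1
The new line wins each shift group but Line 1 wins overall — the comparison reverses. The new line's units skew toward swing shift, which has a lower base rate.

No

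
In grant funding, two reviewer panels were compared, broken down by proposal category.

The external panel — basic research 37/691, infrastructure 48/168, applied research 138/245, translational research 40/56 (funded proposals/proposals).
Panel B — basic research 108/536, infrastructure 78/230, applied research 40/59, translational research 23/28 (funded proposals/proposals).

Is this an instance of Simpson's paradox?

No

Basic research: the external panel 37/691 = 5.4%, Panel B 108/536 = 20.1% → Panel B
Infrastructure: the external panel 48/168 = 28.6%, Panel B 78/230 = 33.9% → Panel B
Applied research: the external panel 138/245 = 56.3%, Panel B 40/59 = 67.8% → Panel B
Translational research: the external panel 40/56 = 71.4%, Panel B 23/28 = 82.1% → Panel B
Overall: the external panel 263/1160 = 22.7%, Panel B 249/853 = 29.2% → Panel B
Panel B wins overall and in every proposal group — no reversal.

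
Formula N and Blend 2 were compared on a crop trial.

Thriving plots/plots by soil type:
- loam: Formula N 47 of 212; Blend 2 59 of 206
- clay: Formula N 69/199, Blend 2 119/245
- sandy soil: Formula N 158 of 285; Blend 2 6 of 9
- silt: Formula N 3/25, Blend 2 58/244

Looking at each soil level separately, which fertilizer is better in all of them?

Loam: Formula N 47/212 = 22.2%, Blend 2 59/206 = 28.6% → Blend 2
Clay: Formula N 69/199 = 34.7%, Blend 2 119/245 = 48.6% → Blend 2
Sandy soil: Formula N 158/285 = 55.4%, Blend 2 6/9 = 66.7% → Blend 2
Silt: Formula N 3/25 = 12.0%, Blend 2 58/244 = 23.8% → Blend 2
Blend 2 has the higher rate in all 4 groups.

Blend 2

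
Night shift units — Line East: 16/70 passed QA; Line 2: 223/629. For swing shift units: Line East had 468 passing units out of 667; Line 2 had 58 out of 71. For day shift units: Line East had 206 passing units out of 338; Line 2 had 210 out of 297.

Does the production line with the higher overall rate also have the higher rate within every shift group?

No

Night shift: Line East 16/70 = 22.9%, Line 2 223/629 = 35.5% → Line 2
Swing shift: Line East 468/667 = 70.2%, Line 2 58/71 = 81.7% → Line 2
Day shift: Line East 206/338 = 60.9%, Line 2 210/297 = 70.7% → Line 2
Overall: Line East 690/1075 = 64.2%, Line 2 491/997 = 49.2% → Line East
Line 2 wins each shift group but Line East wins overall — the comparison reverses. Line 2's units skew toward night shift, which has a lower base rate.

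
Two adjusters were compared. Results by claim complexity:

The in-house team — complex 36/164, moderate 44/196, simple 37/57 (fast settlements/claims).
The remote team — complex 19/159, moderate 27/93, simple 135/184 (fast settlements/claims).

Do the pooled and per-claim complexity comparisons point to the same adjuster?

Complex: the in-house team 36/164 = 22.0%, the remote team 19/159 = 11.9% → the in-house team
Moderate: the in-house team 44/196 = 22.4%, the remote team 27/93 = 29.0% → the remote team
Simple: the in-house team 37/57 = 64.9%, the remote team 135/184 = 73.4% → the remote team
Overall: the in-house team 117/417 = 28.1%, the remote team 181/436 = 41.5% → the remote team
Neither sweeps: the in-house team wins 1 of 3 groups, the remote team wins 2. The remote team wins overall but not every group — no Simpson reversal.

No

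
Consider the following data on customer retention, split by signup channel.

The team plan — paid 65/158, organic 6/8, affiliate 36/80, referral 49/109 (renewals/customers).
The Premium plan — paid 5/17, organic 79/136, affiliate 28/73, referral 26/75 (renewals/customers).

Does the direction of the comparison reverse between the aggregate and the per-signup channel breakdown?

Yes

Paid: the team plan 65/158 = 41.1%, the Premium plan 5/17 = 29.4% → the team plan
Organic: the team plan 6/8 = 75.0%, the Premium plan 79/136 = 58.1% → the team plan
Affiliate: the team plan 36/80 = 45.0%, the Premium plan 28/73 = 38.4% → the team plan
Referral: the team plan 49/109 = 45.0%, the Premium plan 26/75 = 34.7% → the team plan
Overall: the team plan 156/355 = 43.9%, the Premium plan 138/301 = 45.8% → the Premium plan
The team plan wins each signup group but the Premium plan wins overall — the comparison reverses. The team plan's customers skew toward paid, which has a lower base rate.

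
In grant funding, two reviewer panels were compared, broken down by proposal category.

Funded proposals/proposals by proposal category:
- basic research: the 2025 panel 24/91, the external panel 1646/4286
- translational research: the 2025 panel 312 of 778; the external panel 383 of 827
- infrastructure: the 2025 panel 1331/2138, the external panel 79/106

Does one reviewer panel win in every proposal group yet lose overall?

Basic research: the 2025 panel 24/91 = 26.4%, the external panel 1646/4286 = 38.4% → the external panel
Translational research: the 2025 panel 312/778 = 40.1%, the external panel 383/827 = 46.3% → the external panel
Infrastructure: the 2025 panel 1331/2138 = 62.3%, the external panel 79/106 = 74.5% → the external panel
Overall: the 2025 panel 1667/3007 = 55.4%, the external panel 2108/5219 = 40.4% → the 2025 panel
The external panel wins each proposal group but the 2025 panel wins overall — the comparison reverses. The external panel's proposals skew toward basic research, which has a lower base rate.

Yes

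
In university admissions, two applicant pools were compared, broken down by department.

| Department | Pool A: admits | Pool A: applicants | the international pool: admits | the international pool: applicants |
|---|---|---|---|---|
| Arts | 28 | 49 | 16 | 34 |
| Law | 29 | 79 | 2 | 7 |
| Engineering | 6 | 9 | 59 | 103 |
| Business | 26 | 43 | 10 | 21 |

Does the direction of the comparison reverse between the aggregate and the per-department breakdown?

Arts: Pool A 28/49 = 57.1%, the international pool 16/34 = 47.1% → Pool A
Law: Pool A 29/79 = 36.7%, the international pool 2/7 = 28.6% → Pool A
Engineering: Pool A 6/9 = 66.7%, the international pool 59/103 = 57.3% → Pool A
Business: Pool A 26/43 = 60.5%, the international pool 10/21 = 47.6% → Pool A
Overall: Pool A 89/180 = 49.4%, the international pool 87/165 = 52.7% → the international pool
Pool A wins each department group but the international pool wins overall — the comparison reverses. Pool A's applicants skew toward Law, which has a lower base rate.

Yes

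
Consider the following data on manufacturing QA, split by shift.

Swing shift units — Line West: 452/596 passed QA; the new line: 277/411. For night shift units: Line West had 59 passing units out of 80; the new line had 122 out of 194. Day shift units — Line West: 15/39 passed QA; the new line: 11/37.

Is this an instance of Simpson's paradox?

No

Swing shift: Line West 452/596 = 75.8%, the new line 277/411 = 67.4% → Line West
Night shift: Line West 59/80 = 73.8%, the new line 122/194 = 62.9% → Line West
Day shift: Line West 15/39 = 38.5%, the new line 11/37 = 29.7% → Line West
Overall: Line West 526/715 = 73.6%, the new line 410/642 = 63.9% → Line West
Line West wins overall and in every shift group — no reversal.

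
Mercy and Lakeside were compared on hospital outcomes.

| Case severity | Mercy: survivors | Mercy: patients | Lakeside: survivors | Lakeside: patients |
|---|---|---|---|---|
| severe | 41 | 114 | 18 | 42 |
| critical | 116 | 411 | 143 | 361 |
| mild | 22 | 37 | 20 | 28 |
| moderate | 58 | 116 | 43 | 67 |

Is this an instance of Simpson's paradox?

No

Severe: Mercy 41/114 = 36.0%, Lakeside 18/42 = 42.9% → Lakeside
Critical: Mercy 116/411 = 28.2%, Lakeside 143/361 = 39.6% → Lakeside
Mild: Mercy 22/37 = 59.5%, Lakeside 20/28 = 71.4% → Lakeside
Moderate: Mercy 58/116 = 50.0%, Lakeside 43/67 = 64.2% → Lakeside
Overall: Mercy 237/678 = 35.0%, Lakeside 224/498 = 45.0% → Lakeside
Lakeside wins overall and in every case group — no reversal.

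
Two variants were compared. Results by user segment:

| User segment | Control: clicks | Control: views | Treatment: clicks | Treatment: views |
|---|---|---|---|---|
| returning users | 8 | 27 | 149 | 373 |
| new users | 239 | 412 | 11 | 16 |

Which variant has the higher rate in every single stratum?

Treatment

Returning users: Control 8/27 = 29.6%, Treatment 149/373 = 39.9% → Treatment
New users: Control 239/412 = 58.0%, Treatment 11/16 = 68.8% → Treatment
Treatment has the higher rate in both groups.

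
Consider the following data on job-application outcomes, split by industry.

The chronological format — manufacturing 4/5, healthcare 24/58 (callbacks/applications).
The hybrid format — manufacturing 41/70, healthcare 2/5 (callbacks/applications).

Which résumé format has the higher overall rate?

Manufacturing: the chronological format 4/5 = 80.0%, the hybrid format 41/70 = 58.6% → the chronological format
Healthcare: the chronological format 24/58 = 41.4%, the hybrid format 2/5 = 40.0% → the chronological format
Overall: the chronological format 28/63 = 44.4%, the hybrid format 43/75 = 57.3% → the hybrid format
(The chronological format wins every industry group but the hybrid format wins overall — the chronological format's applications skew toward the low-rate healthcare group.)

the hybrid format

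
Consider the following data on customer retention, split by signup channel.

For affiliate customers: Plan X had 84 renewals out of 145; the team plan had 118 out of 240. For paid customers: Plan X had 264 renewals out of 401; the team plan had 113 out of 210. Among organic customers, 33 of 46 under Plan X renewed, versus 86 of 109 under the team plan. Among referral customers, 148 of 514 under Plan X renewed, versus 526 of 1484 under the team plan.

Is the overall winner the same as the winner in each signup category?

No

Affiliate: Plan X 84/145 = 57.9%, the team plan 118/240 = 49.2% → Plan X
Paid: Plan X 264/401 = 65.8%, the team plan 113/210 = 53.8% → Plan X
Organic: Plan X 33/46 = 71.7%, the team plan 86/109 = 78.9% → the team plan
Referral: Plan X 148/514 = 28.8%, the team plan 526/1484 = 35.4% → the team plan
Overall: Plan X 529/1106 = 47.8%, the team plan 843/2043 = 41.3% → Plan X
Neither sweeps: Plan X wins 2 of 4 groups, the team plan wins 2. Plan X wins overall but not every group — no Simpson reversal.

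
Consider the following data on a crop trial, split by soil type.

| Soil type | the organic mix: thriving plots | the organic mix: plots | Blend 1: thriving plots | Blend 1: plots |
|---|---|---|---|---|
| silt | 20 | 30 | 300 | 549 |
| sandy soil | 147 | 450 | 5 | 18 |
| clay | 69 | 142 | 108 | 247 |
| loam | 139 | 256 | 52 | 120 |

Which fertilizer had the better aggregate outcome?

Silt: the organic mix 20/30 = 66.7%, Blend 1 300/549 = 54.6% → the organic mix
Sandy soil: the organic mix 147/450 = 32.7%, Blend 1 5/18 = 27.8% → the organic mix
Clay: the organic mix 69/142 = 48.6%, Blend 1 108/247 = 43.7% → the organic mix
Loam: the organic mix 139/256 = 54.3%, Blend 1 52/120 = 43.3% → the organic mix
Overall: the organic mix 375/878 = 42.7%, Blend 1 465/934 = 49.8% → Blend 1
(The organic mix wins every soil group but Blend 1 wins overall — the organic mix's plots skew toward the low-rate sandy soil group.)

Blend 1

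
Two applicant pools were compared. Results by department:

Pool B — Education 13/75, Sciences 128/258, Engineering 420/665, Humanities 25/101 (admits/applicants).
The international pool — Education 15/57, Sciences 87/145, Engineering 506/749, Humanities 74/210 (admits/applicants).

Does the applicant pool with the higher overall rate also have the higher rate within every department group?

Yes

Education: Pool B 13/75 = 17.3%, the international pool 15/57 = 26.3% → the international pool
Sciences: Pool B 128/258 = 49.6%, the international pool 87/145 = 60.0% → the international pool
Engineering: Pool B 420/665 = 63.2%, the international pool 506/749 = 67.6% → the international pool
Humanities: Pool B 25/101 = 24.8%, the international pool 74/210 = 35.2% → the international pool
Overall: Pool B 586/1099 = 53.3%, the international pool 682/1161 = 58.7% → the international pool
The international pool wins overall and in every department group — no reversal.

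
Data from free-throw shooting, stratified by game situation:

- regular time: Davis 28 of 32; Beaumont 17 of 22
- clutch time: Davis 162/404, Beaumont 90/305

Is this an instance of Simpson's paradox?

Regular time: Davis 28/32 = 87.5%, Beaumont 17/22 = 77.3% → Davis
Clutch time: Davis 162/404 = 40.1%, Beaumont 90/305 = 29.5% → Davis
Overall: Davis 190/436 = 43.6%, Beaumont 107/327 = 32.7% → Davis
Davis wins overall and in every game group — no reversal.

No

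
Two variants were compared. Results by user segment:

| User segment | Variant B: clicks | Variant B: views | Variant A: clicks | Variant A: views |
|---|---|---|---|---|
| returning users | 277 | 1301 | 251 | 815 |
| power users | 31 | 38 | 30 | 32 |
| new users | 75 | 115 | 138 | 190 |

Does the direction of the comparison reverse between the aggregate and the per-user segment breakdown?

No

Returning users: Variant B 277/1301 = 21.3%, Variant A 251/815 = 30.8% → Variant A
Power users: Variant B 31/38 = 81.6%, Variant A 30/32 = 93.8% → Variant A
New users: Variant B 75/115 = 65.2%, Variant A 138/190 = 72.6% → Variant A
Overall: Variant B 383/1454 = 26.3%, Variant A 419/1037 = 40.4% → Variant A
Variant A wins overall and in every user group — no reversal.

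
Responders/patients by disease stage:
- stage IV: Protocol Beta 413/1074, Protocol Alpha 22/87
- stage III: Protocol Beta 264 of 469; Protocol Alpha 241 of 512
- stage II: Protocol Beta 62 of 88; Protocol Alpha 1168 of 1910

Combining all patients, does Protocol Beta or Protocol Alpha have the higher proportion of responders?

Stage IV: Protocol Beta 413/1074 = 38.5%, Protocol Alpha 22/87 = 25.3% → Protocol Beta
Stage III: Protocol Beta 264/469 = 56.3%, Protocol Alpha 241/512 = 47.1% → Protocol Beta
Stage II: Protocol Beta 62/88 = 70.5%, Protocol Alpha 1168/1910 = 61.2% → Protocol Beta
Overall: Protocol Beta 739/1631 = 45.3%, Protocol Alpha 1431/2509 = 57.0% → Protocol Alpha
(Protocol Beta wins every disease group but Protocol Alpha wins overall — Protocol Beta's patients skew toward the low-rate stage IV group.)

Protocol Alpha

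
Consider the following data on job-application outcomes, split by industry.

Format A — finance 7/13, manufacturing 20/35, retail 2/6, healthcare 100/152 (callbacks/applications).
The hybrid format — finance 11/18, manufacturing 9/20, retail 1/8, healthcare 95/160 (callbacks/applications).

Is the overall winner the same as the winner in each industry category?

Finance: Format A 7/13 = 53.8%, the hybrid format 11/18 = 61.1% → the hybrid format
Manufacturing: Format A 20/35 = 57.1%, the hybrid format 9/20 = 45.0% → Format A
Retail: Format A 2/6 = 33.3%, the hybrid format 1/8 = 12.5% → Format A
Healthcare: Format A 100/152 = 65.8%, the hybrid format 95/160 = 59.4% → Format A
Overall: Format A 129/206 = 62.6%, the hybrid format 116/206 = 56.3% → Format A
Neither sweeps: Format A wins 3 of 4 groups, the hybrid format wins 1. Format A wins overall but not every group — no Simpson reversal.

No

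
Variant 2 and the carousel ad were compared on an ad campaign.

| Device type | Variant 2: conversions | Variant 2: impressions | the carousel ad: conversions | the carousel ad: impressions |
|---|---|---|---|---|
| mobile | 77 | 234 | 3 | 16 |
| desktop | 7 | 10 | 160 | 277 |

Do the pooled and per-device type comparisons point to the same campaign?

Mobile: Variant 2 77/234 = 32.9%, the carousel ad 3/16 = 18.8% → Variant 2
Desktop: Variant 2 7/10 = 70.0%, the carousel ad 160/277 = 57.8% → Variant 2
Overall: Variant 2 84/244 = 34.4%, the carousel ad 163/293 = 55.6% → the carousel ad
Variant 2 wins each device group but the carousel ad wins overall — the comparison reverses. Variant 2's impressions skew toward mobile, which has a lower base rate.

No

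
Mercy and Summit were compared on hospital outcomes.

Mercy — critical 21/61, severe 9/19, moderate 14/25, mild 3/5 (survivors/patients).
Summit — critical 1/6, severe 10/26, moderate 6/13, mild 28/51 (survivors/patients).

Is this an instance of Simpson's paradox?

Critical: Mercy 21/61 = 34.4%, Summit 1/6 = 16.7% → Mercy
Severe: Mercy 9/19 = 47.4%, Summit 10/26 = 38.5% → Mercy
Moderate: Mercy 14/25 = 56.0%, Summit 6/13 = 46.2% → Mercy
Mild: Mercy 3/5 = 60.0%, Summit 28/51 = 54.9% → Mercy
Overall: Mercy 47/110 = 42.7%, Summit 45/96 = 46.9% → Summit
Mercy wins each case group but Summit wins overall — the comparison reverses. Mercy's patients skew toward critical, which has a lower base rate.

Yes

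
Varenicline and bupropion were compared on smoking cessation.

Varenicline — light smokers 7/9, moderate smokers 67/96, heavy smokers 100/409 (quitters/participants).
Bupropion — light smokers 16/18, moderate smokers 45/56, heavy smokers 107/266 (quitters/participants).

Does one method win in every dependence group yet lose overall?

Light smokers: varenicline 7/9 = 77.8%, bupropion 16/18 = 88.9% → bupropion
Moderate smokers: varenicline 67/96 = 69.8%, bupropion 45/56 = 80.4% → bupropion
Heavy smokers: varenicline 100/409 = 24.4%, bupropion 107/266 = 40.2% → bupropion
Overall: varenicline 174/514 = 33.9%, bupropion 168/340 = 49.4% → bupropion
Bupropion wins overall and in every dependence group — no reversal.

No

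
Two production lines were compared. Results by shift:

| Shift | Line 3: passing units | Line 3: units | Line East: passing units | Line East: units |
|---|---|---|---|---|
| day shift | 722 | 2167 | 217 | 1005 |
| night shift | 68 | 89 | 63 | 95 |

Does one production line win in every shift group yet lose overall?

Day shift: Line 3 722/2167 = 33.3%, Line East 217/1005 = 21.6% → Line 3
Night shift: Line 3 68/89 = 76.4%, Line East 63/95 = 66.3% → Line 3
Overall: Line 3 790/2256 = 35.0%, Line East 280/1100 = 25.5% → Line 3
Line 3 wins overall and in every shift group — no reversal.

No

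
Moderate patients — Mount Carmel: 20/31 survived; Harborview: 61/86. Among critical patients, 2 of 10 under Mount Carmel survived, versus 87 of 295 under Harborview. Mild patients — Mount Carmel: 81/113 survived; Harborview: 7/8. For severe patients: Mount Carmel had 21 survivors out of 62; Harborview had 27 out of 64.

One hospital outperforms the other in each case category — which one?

Moderate: Mount Carmel 20/31 = 64.5%, Harborview 61/86 = 70.9% → Harborview
Critical: Mount Carmel 2/10 = 20.0%, Harborview 87/295 = 29.5% → Harborview
Mild: Mount Carmel 81/113 = 71.7%, Harborview 7/8 = 87.5% → Harborview
Severe: Mount Carmel 21/62 = 33.9%, Harborview 27/64 = 42.2% → Harborview
Harborview has the higher rate in all 4 groups.

Harborview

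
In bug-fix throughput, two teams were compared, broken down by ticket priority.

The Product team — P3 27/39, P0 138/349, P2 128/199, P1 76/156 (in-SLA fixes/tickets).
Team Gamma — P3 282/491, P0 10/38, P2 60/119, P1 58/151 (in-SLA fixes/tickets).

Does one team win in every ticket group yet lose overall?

P3: the Product team 27/39 = 69.2%, Team Gamma 282/491 = 57.4% → the Product team
P0: the Product team 138/349 = 39.5%, Team Gamma 10/38 = 26.3% → the Product team
P2: the Product team 128/199 = 64.3%, Team Gamma 60/119 = 50.4% → the Product team
P1: the Product team 76/156 = 48.7%, Team Gamma 58/151 = 38.4% → the Product team
Overall: the Product team 369/743 = 49.7%, Team Gamma 410/799 = 51.3% → Team Gamma
The Product team wins each ticket group but Team Gamma wins overall — the comparison reverses. The Product team's tickets skew toward P0, which has a lower base rate.

Yes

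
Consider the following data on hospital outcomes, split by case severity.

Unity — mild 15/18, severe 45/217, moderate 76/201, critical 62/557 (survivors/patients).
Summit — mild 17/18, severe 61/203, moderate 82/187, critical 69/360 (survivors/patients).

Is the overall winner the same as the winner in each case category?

Mild: Unity 15/18 = 83.3%, Summit 17/18 = 94.4% → Summit
Severe: Unity 45/217 = 20.7%, Summit 61/203 = 30.0% → Summit
Moderate: Unity 76/201 = 37.8%, Summit 82/187 = 43.9% → Summit
Critical: Unity 62/557 = 11.1%, Summit 69/360 = 19.2% → Summit
Overall: Unity 198/993 = 19.9%, Summit 229/768 = 29.8% → Summit
Summit wins overall and in every case group — no reversal.

Yes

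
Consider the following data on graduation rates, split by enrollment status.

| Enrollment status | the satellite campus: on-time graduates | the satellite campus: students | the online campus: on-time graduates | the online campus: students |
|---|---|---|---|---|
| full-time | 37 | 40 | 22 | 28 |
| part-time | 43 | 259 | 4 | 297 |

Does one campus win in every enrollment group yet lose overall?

No

Full-time: the satellite campus 37/40 = 92.5%, the online campus 22/28 = 78.6% → the satellite campus
Part-time: the satellite campus 43/259 = 16.6%, the online campus 4/297 = 1.3% → the satellite campus
Overall: the satellite campus 80/299 = 26.8%, the online campus 26/325 = 8.0% → the satellite campus
The satellite campus wins overall and in every enrollment group — no reversal.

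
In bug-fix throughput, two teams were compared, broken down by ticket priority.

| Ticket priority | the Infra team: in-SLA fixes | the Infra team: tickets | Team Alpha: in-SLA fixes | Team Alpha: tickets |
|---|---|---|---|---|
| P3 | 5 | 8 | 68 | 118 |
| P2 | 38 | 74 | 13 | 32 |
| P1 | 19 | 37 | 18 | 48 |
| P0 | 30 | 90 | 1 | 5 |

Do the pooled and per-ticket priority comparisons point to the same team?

No

P3: the Infra team 5/8 = 62.5%, Team Alpha 68/118 = 57.6% → the Infra team
P2: the Infra team 38/74 = 51.4%, Team Alpha 13/32 = 40.6% → the Infra team
P1: the Infra team 19/37 = 51.4%, Team Alpha 18/48 = 37.5% → the Infra team
P0: the Infra team 30/90 = 33.3%, Team Alpha 1/5 = 20.0% → the Infra team
Overall: the Infra team 92/209 = 44.0%, Team Alpha 100/203 = 49.3% → Team Alpha
The Infra team wins each ticket group but Team Alpha wins overall — the comparison reverses. The Infra team's tickets skew toward P0, which has a lower base rate.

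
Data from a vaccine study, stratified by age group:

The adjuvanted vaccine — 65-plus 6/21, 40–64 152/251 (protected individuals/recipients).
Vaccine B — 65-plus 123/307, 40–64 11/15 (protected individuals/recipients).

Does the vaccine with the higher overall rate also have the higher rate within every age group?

No

65-plus: the adjuvanted vaccine 6/21 = 28.6%, Vaccine B 123/307 = 40.1% → Vaccine B
40–64: the adjuvanted vaccine 152/251 = 60.6%, Vaccine B 11/15 = 73.3% → Vaccine B
Overall: the adjuvanted vaccine 158/272 = 58.1%, Vaccine B 134/322 = 41.6% → the adjuvanted vaccine
Vaccine B wins each age group but the adjuvanted vaccine wins overall — the comparison reverses. Vaccine B's recipients skew toward 65-plus, which has a lower base rate.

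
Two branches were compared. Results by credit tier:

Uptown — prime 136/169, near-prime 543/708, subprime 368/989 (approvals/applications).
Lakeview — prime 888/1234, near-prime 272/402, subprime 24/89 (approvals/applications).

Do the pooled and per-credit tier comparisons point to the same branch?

No

Prime: Uptown 136/169 = 80.5%, Lakeview 888/1234 = 72.0% → Uptown
Near-prime: Uptown 543/708 = 76.7%, Lakeview 272/402 = 67.7% → Uptown
Subprime: Uptown 368/989 = 37.2%, Lakeview 24/89 = 27.0% → Uptown
Overall: Uptown 1047/1866 = 56.1%, Lakeview 1184/1725 = 68.6% → Lakeview
Uptown wins each credit group but Lakeview wins overall — the comparison reverses. Uptown's applications skew toward subprime, which has a lower base rate.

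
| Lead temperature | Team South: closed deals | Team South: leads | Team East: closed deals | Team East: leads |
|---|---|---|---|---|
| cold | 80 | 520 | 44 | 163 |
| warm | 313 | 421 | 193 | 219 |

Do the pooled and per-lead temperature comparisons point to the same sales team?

Cold: Team South 80/520 = 15.4%, Team East 44/163 = 27.0% → Team East
Warm: Team South 313/421 = 74.3%, Team East 193/219 = 88.1% → Team East
Overall: Team South 393/941 = 41.8%, Team East 237/382 = 62.0% → Team East
Team East wins overall and in every lead group — no reversal.

Yes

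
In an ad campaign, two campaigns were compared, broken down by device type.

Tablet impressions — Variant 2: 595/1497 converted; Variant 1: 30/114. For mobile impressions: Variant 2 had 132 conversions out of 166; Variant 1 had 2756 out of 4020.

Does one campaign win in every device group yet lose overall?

Tablet: Variant 2 595/1497 = 39.7%, Variant 1 30/114 = 26.3% → Variant 2
Mobile: Variant 2 132/166 = 79.5%, Variant 1 2756/4020 = 68.6% → Variant 2
Overall: Variant 2 727/1663 = 43.7%, Variant 1 2786/4134 = 67.4% → Variant 1
Variant 2 wins each device group but Variant 1 wins overall — the comparison reverses. Variant 2's impressions skew toward tablet, which has a lower base rate.

Yes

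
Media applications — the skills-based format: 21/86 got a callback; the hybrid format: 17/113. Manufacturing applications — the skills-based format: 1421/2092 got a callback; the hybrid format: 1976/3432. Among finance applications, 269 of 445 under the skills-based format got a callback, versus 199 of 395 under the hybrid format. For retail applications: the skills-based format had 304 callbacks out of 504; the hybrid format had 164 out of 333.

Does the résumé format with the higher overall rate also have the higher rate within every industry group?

Media: the skills-based format 21/86 = 24.4%, the hybrid format 17/113 = 15.0% → the skills-based format
Manufacturing: the skills-based format 1421/2092 = 67.9%, the hybrid format 1976/3432 = 57.6% → the skills-based format
Finance: the skills-based format 269/445 = 60.4%, the hybrid format 199/395 = 50.4% → the skills-based format
Retail: the skills-based format 304/504 = 60.3%, the hybrid format 164/333 = 49.2% → the skills-based format
Overall: the skills-based format 2015/3127 = 64.4%, the hybrid format 2356/4273 = 55.1% → the skills-based format
The skills-based format wins overall and in every industry group — no reversal.

Yes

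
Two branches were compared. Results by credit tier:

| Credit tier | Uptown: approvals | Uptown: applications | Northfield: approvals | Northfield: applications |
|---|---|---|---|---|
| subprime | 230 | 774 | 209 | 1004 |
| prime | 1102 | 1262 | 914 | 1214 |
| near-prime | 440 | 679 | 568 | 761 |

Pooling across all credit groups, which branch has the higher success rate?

Subprime: Uptown 230/774 = 29.7%, Northfield 209/1004 = 20.8% → Uptown
Prime: Uptown 1102/1262 = 87.3%, Northfield 914/1214 = 75.3% → Uptown
Near-prime: Uptown 440/679 = 64.8%, Northfield 568/761 = 74.6% → Northfield
Overall: Uptown 1772/2715 = 65.3%, Northfield 1691/2979 = 56.8% → Uptown
(Neither sweeps every credit group, but Uptown has the higher pooled rate.)

Uptown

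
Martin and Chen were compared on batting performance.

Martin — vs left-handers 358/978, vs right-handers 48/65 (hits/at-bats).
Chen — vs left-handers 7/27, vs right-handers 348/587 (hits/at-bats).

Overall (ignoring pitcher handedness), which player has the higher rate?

Vs left-handers: Martin 358/978 = 36.6%, Chen 7/27 = 25.9% → Martin
Vs right-handers: Martin 48/65 = 73.8%, Chen 348/587 = 59.3% → Martin
Overall: Martin 406/1043 = 38.9%, Chen 355/614 = 57.8% → Chen
(Martin wins every pitcher group but Chen wins overall — Martin's at-bats skew toward the low-rate vs left-handers group.)

Chen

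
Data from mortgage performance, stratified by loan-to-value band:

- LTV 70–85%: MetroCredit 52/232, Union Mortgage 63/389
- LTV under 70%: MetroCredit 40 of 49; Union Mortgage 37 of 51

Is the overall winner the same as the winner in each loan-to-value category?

LTV 70–85%: MetroCredit 52/232 = 22.4%, Union Mortgage 63/389 = 16.2% → MetroCredit
LTV under 70%: MetroCredit 40/49 = 81.6%, Union Mortgage 37/51 = 72.5% → MetroCredit
Overall: MetroCredit 92/281 = 32.7%, Union Mortgage 100/440 = 22.7% → MetroCredit
MetroCredit wins overall and in every loan-to-value group — no reversal.

Yes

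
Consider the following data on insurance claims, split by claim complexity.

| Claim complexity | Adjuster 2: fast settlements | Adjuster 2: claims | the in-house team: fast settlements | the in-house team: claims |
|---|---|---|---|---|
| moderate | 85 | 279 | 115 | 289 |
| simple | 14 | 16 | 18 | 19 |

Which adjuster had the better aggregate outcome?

Moderate: Adjuster 2 85/279 = 30.5%, the in-house team 115/289 = 39.8% → the in-house team
Simple: Adjuster 2 14/16 = 87.5%, the in-house team 18/19 = 94.7% → the in-house team
Overall: Adjuster 2 99/295 = 33.6%, the in-house team 133/308 = 43.2% → the in-house team

the in-house team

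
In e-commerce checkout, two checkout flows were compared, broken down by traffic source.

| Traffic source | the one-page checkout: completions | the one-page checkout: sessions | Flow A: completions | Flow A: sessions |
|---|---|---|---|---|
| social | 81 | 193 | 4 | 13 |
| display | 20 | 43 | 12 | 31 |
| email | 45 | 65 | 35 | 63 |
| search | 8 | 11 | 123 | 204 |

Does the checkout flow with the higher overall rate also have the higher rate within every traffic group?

Social: the one-page checkout 81/193 = 42.0%, Flow A 4/13 = 30.8% → the one-page checkout
Display: the one-page checkout 20/43 = 46.5%, Flow A 12/31 = 38.7% → the one-page checkout
Email: the one-page checkout 45/65 = 69.2%, Flow A 35/63 = 55.6% → the one-page checkout
Search: the one-page checkout 8/11 = 72.7%, Flow A 123/204 = 60.3% → the one-page checkout
Overall: the one-page checkout 154/312 = 49.4%, Flow A 174/311 = 55.9% → Flow A
The one-page checkout wins each traffic group but Flow A wins overall — the comparison reverses. The one-page checkout's sessions skew toward social, which has a lower base rate.

No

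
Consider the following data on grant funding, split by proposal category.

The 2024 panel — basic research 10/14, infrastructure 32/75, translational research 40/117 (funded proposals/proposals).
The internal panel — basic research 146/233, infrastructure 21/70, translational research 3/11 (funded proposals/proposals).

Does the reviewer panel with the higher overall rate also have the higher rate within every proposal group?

Basic research: the 2024 panel 10/14 = 71.4%, the internal panel 146/233 = 62.7% → the 2024 panel
Infrastructure: the 2024 panel 32/75 = 42.7%, the internal panel 21/70 = 30.0% → the 2024 panel
Translational research: the 2024 panel 40/117 = 34.2%, the internal panel 3/11 = 27.3% → the 2024 panel
Overall: the 2024 panel 82/206 = 39.8%, the internal panel 170/314 = 54.1% → the internal panel
The 2024 panel wins each proposal group but the internal panel wins overall — the comparison reverses. The 2024 panel's proposals skew toward translational research, which has a lower base rate.

No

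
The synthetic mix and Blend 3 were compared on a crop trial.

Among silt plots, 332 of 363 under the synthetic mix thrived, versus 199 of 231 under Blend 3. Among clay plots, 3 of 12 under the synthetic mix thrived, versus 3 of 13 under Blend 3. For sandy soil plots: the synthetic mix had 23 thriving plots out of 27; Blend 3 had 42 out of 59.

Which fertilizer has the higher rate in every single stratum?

Silt: the synthetic mix 332/363 = 91.5%, Blend 3 199/231 = 86.1% → the synthetic mix
Clay: the synthetic mix 3/12 = 25.0%, Blend 3 3/13 = 23.1% → the synthetic mix
Sandy soil: the synthetic mix 23/27 = 85.2%, Blend 3 42/59 = 71.2% → the synthetic mix
The synthetic mix has the higher rate in all 3 groups.

the synthetic mix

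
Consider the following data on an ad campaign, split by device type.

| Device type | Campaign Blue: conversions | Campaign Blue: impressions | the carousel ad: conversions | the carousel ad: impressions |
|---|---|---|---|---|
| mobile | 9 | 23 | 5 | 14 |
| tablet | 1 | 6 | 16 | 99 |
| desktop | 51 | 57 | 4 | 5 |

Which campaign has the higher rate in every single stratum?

Campaign Blue

Mobile: Campaign Blue 9/23 = 39.1%, the carousel ad 5/14 = 35.7% → Campaign Blue
Tablet: Campaign Blue 1/6 = 16.7%, the carousel ad 16/99 = 16.2% → Campaign Blue
Desktop: Campaign Blue 51/57 = 89.5%, the carousel ad 4/5 = 80.0% → Campaign Blue
Campaign Blue has the higher rate in all 3 groups.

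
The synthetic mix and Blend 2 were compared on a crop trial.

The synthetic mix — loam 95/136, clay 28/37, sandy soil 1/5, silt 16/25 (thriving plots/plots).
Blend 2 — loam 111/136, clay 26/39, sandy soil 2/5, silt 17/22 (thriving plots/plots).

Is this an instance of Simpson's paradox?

No

Loam: the synthetic mix 95/136 = 69.9%, Blend 2 111/136 = 81.6% → Blend 2
Clay: the synthetic mix 28/37 = 75.7%, Blend 2 26/39 = 66.7% → the synthetic mix
Sandy soil: the synthetic mix 1/5 = 20.0%, Blend 2 2/5 = 40.0% → Blend 2
Silt: the synthetic mix 16/25 = 64.0%, Blend 2 17/22 = 77.3% → Blend 2
Overall: the synthetic mix 140/203 = 69.0%, Blend 2 156/202 = 77.2% → Blend 2
Neither sweeps: the synthetic mix wins 1 of 4 groups, Blend 2 wins 3. Blend 2 wins overall but not every group — no Simpson reversal.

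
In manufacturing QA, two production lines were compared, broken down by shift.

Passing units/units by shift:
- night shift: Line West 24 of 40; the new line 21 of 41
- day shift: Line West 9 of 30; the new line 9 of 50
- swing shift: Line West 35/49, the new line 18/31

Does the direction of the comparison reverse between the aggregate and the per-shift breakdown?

No

Night shift: Line West 24/40 = 60.0%, the new line 21/41 = 51.2% → Line West
Day shift: Line West 9/30 = 30.0%, the new line 9/50 = 18.0% → Line West
Swing shift: Line West 35/49 = 71.4%, the new line 18/31 = 58.1% → Line West
Overall: Line West 68/119 = 57.1%, the new line 48/122 = 39.3% → Line West
Line West wins overall and in every shift group — no reversal.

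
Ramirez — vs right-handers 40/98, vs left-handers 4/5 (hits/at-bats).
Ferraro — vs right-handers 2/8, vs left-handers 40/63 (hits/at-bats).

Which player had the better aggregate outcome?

Ferraro

Vs right-handers: Ramirez 40/98 = 40.8%, Ferraro 2/8 = 25.0% → Ramirez
Vs left-handers: Ramirez 4/5 = 80.0%, Ferraro 40/63 = 63.5% → Ramirez
Overall: Ramirez 44/103 = 42.7%, Ferraro 42/71 = 59.2% → Ferraro
(Ramirez wins every pitcher group but Ferraro wins overall — Ramirez's at-bats skew toward the low-rate vs right-handers group.)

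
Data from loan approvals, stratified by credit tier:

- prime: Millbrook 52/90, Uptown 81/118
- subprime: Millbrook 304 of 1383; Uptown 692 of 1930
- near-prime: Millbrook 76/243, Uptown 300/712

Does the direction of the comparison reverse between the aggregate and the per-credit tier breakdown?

Prime: Millbrook 52/90 = 57.8%, Uptown 81/118 = 68.6% → Uptown
Subprime: Millbrook 304/1383 = 22.0%, Uptown 692/1930 = 35.9% → Uptown
Near-prime: Millbrook 76/243 = 31.3%, Uptown 300/712 = 42.1% → Uptown
Overall: Millbrook 432/1716 = 25.2%, Uptown 1073/2760 = 38.9% → Uptown
Uptown wins overall and in every credit group — no reversal.

No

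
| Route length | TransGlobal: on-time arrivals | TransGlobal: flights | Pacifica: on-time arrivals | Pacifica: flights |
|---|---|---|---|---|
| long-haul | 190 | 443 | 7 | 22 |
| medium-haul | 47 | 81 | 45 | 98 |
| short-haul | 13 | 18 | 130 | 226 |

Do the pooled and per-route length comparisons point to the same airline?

Long-haul: TransGlobal 190/443 = 42.9%, Pacifica 7/22 = 31.8% → TransGlobal
Medium-haul: TransGlobal 47/81 = 58.0%, Pacifica 45/98 = 45.9% → TransGlobal
Short-haul: TransGlobal 13/18 = 72.2%, Pacifica 130/226 = 57.5% → TransGlobal
Overall: TransGlobal 250/542 = 46.1%, Pacifica 182/346 = 52.6% → Pacifica
TransGlobal wins each route group but Pacifica wins overall — the comparison reverses. TransGlobal's flights skew toward long-haul, which has a lower base rate.

No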